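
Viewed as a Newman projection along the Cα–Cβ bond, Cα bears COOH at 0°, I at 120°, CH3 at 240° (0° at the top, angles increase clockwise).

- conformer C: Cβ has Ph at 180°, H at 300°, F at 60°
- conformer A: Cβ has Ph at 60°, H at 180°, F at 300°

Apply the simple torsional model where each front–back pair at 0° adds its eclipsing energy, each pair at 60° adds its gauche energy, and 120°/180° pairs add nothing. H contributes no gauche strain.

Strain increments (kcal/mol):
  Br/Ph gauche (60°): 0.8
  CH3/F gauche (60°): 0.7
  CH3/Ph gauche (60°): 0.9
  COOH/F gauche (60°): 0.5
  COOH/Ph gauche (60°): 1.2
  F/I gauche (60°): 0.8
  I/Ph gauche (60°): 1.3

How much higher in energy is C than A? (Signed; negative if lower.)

C (staggered): COOH–F gauche, I–Ph gauche, I–F gauche, CH3–Ph gauche; 0.5 + 1.3 + 0.8 + 0.9 = 3.5 kcal/mol.
A (staggered): COOH–Ph gauche, COOH–F gauche, I–Ph gauche, CH3–F gauche; 1.2 + 0.5 + 1.3 + 0.7 = 3.7 kcal/mol.
E(C) − E(A) = 3.5 − 3.7 = -0.2 kcal/mol.

-0.2 kcal/mol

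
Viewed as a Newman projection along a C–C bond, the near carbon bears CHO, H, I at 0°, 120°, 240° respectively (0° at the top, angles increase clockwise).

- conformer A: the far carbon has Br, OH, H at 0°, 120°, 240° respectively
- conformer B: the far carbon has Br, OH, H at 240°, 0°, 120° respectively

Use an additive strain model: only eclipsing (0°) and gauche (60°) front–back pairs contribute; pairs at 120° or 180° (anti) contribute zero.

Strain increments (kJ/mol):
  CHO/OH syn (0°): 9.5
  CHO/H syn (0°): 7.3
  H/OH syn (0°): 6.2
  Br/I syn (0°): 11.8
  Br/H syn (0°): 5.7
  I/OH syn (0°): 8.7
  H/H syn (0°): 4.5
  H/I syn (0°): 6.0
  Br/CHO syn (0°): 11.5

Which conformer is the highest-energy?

B

A (eclipsed): CHO(0°)/Br(0°) eclipsed 11.5; H(120°)/OH(120°) eclipsed 6.2; I(240°)/H(240°) eclipsed 6.0 → 23.7 kJ/mol.
B (eclipsed): CHO(0°)/OH(0°) eclipsed 9.5; H(120°)/H(120°) eclipsed 4.5; I(240°)/Br(240°) eclipsed 11.8 → 25.8 kJ/mol.
B has the highest total (25.8 kJ/mol).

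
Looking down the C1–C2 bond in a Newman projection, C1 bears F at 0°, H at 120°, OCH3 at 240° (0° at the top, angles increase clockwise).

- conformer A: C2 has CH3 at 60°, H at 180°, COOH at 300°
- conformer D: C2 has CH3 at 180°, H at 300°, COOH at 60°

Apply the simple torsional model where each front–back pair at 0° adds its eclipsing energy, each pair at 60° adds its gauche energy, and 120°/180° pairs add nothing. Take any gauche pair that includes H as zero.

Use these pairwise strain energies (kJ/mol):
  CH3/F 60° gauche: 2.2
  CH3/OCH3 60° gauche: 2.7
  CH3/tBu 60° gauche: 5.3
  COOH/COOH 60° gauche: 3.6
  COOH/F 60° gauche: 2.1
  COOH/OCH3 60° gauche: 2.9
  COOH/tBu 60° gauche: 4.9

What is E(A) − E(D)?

A (staggered): F(0°)/CH3(60°) gauche 2.2; F(0°)/COOH(300°) gauche 2.1; OCH3(240°)/COOH(300°) gauche 2.9 → 7.2 kJ/mol.
D (staggered): F(0°)/COOH(60°) gauche 2.1; OCH3(240°)/CH3(180°) gauche 2.7 → 4.8 kJ/mol.
E(A) − E(D) = 7.2 − 4.8 = +2.4 kJ/mol.

+2.4 kJ/mol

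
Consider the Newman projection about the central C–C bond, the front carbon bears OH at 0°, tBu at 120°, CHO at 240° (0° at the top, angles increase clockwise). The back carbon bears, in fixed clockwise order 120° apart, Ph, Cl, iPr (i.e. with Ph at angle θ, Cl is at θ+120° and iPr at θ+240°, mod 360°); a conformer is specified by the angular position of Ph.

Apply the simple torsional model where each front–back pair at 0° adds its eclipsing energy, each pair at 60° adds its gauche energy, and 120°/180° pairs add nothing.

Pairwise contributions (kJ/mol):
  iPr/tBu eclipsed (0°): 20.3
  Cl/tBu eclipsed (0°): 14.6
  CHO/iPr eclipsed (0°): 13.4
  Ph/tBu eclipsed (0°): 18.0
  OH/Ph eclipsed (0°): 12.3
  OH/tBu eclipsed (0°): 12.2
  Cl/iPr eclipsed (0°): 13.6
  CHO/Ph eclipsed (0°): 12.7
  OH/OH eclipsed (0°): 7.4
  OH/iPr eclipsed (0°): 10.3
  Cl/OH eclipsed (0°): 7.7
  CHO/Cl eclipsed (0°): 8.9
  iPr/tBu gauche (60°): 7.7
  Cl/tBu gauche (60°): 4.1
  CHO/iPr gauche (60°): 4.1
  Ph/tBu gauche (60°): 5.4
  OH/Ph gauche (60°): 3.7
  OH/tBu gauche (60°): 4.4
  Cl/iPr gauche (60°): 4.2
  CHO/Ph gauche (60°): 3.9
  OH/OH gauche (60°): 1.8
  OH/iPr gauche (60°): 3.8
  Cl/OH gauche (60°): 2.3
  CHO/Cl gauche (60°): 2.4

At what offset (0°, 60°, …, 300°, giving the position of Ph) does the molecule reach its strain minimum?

60°

Ph at 0° is eclipsed. OH at 0° is eclipsed with Ph at 0° (12.3); tBu at 120° is eclipsed with Cl at 120° (14.6); CHO at 240° is eclipsed with iPr at 240° (13.4). Total 40.3 kJ/mol.
Ph at 60° is staggered. OH at 0° is gauche with Ph at 60° (3.7); OH at 0° is gauche with iPr at 300° (3.8); tBu at 120° is gauche with Ph at 60° (5.4); tBu at 120° is gauche with Cl at 180° (4.1); CHO at 240° is gauche with Cl at 180° (2.4); CHO at 240° is gauche with iPr at 300° (4.1). Total 23.5 kJ/mol.
Ph at 120° is eclipsed. OH at 0° is eclipsed with iPr at 0° (10.3); tBu at 120° is eclipsed with Ph at 120° (18.0); CHO at 240° is eclipsed with Cl at 240° (8.9). Total 37.2 kJ/mol.
Ph at 180° is staggered. OH at 0° is gauche with Cl at 300° (2.3); OH at 0° is gauche with iPr at 60° (3.8); tBu at 120° is gauche with Ph at 180° (5.4); tBu at 120° is gauche with iPr at 60° (7.7); CHO at 240° is gauche with Ph at 180° (3.9); CHO at 240° is gauche with Cl at 300° (2.4). Total 25.5 kJ/mol.
Ph at 240° is eclipsed. OH at 0° is eclipsed with Cl at 0° (7.7); tBu at 120° is eclipsed with iPr at 120° (20.3); CHO at 240° is eclipsed with Ph at 240° (12.7). Total 40.7 kJ/mol.
Ph at 300° is staggered. OH at 0° is gauche with Ph at 300° (3.7); OH at 0° is gauche with Cl at 60° (2.3); tBu at 120° is gauche with Cl at 60° (4.1); tBu at 120° is gauche with iPr at 180° (7.7); CHO at 240° is gauche with Ph at 300° (3.9); CHO at 240° is gauche with iPr at 180° (4.1). Total 25.8 kJ/mol.
The minimum (23.5 kJ/mol) occurs with Ph at 60°.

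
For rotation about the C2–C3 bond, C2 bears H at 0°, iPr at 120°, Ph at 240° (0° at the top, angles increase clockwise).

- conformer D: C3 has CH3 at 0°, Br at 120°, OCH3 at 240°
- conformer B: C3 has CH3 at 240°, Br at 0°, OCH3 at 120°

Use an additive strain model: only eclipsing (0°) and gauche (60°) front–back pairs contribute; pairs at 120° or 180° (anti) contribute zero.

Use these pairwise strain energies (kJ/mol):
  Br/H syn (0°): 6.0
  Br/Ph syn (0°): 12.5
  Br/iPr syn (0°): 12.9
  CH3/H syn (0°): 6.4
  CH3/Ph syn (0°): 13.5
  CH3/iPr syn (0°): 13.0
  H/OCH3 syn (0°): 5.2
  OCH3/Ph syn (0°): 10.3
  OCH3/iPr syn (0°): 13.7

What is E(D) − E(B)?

-3.6 kJ/mol

D (eclipsed): H–CH3 eclipsed, iPr–Br eclipsed, Ph–OCH3 eclipsed; 6.4 + 12.9 + 10.3 = 29.6 kJ/mol.
B (eclipsed): H–Br eclipsed, iPr–OCH3 eclipsed, Ph–CH3 eclipsed; 6.0 + 13.7 + 13.5 = 33.2 kJ/mol.
E(D) − E(B) = 29.6 − 33.2 = -3.6 kJ/mol.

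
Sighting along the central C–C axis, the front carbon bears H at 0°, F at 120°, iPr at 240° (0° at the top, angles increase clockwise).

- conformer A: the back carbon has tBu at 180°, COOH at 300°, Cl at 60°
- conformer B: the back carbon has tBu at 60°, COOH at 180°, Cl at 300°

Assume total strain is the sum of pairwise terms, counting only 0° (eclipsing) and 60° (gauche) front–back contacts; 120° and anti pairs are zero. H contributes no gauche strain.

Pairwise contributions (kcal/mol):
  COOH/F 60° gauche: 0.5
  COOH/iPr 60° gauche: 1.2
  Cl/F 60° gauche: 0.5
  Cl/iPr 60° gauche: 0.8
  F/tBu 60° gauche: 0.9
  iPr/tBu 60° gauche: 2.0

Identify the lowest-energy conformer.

B

A is staggered. F at 120° is gauche with tBu at 180° (0.9); F at 120° is gauche with Cl at 60° (0.5); iPr at 240° is gauche with tBu at 180° (2.0); iPr at 240° is gauche with COOH at 300° (1.2). Total 4.6 kcal/mol.
B is staggered. F at 120° is gauche with tBu at 60° (0.9); F at 120° is gauche with COOH at 180° (0.5); iPr at 240° is gauche with COOH at 180° (1.2); iPr at 240° is gauche with Cl at 300° (0.8). Total 3.4 kcal/mol.
B has the lowest total (3.4 kcal/mol).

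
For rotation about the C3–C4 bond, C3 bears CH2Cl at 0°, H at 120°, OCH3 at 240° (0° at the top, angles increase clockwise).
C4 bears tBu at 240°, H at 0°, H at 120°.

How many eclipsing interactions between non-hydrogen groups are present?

Non-H eclipsing pairs: OCH3(240°)/tBu(240°) — 1 interaction.

1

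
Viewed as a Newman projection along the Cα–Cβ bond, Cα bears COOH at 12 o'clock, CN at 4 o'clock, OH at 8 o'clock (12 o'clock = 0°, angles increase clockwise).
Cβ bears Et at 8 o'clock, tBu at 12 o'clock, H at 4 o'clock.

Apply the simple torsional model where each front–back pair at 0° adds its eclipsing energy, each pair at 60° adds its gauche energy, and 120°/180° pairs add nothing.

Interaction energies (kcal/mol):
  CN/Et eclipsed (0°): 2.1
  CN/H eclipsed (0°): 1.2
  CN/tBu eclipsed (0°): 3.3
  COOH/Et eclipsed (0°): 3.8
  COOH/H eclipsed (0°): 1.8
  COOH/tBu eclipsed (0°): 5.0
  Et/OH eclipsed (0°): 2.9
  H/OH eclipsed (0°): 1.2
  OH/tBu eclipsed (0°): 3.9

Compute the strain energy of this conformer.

This conformer (eclipsed): COOH–tBu eclipsed, CN–H eclipsed, OH–Et eclipsed; 5.0 + 1.2 + 2.9 = 9.1 kcal/mol.

9.1 kcal/mol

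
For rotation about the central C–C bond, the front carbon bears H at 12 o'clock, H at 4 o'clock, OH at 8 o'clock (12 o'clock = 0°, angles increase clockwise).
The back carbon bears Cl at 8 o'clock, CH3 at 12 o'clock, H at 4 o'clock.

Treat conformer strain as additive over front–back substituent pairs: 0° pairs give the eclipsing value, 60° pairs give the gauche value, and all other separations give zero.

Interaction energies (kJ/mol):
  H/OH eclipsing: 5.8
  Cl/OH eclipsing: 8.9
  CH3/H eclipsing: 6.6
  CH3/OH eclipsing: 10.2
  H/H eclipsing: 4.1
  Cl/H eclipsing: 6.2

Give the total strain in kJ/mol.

This conformer (eclipsed): H(0°)/CH3(0°) eclipsed 6.6; H(120°)/H(120°) eclipsed 4.1; OH(240°)/Cl(240°) eclipsed 8.9 → 19.6 kJ/mol.

19.6 kJ/mol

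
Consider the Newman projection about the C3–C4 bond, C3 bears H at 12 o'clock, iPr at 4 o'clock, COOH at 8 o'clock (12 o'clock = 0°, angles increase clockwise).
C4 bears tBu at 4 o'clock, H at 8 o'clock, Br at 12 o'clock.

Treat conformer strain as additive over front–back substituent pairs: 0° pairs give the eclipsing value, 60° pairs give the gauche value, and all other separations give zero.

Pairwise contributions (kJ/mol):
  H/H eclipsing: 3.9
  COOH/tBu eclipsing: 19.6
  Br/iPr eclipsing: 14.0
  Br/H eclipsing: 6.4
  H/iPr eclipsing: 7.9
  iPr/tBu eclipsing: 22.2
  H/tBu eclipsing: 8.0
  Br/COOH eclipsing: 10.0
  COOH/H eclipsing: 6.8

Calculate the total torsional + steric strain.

35.4 kJ/mol

This conformer is eclipsed. H at 0° is eclipsed with Br at 0° (6.4); iPr at 120° is eclipsed with tBu at 120° (22.2); COOH at 240° is eclipsed with H at 240° (6.8). Total 35.4 kJ/mol.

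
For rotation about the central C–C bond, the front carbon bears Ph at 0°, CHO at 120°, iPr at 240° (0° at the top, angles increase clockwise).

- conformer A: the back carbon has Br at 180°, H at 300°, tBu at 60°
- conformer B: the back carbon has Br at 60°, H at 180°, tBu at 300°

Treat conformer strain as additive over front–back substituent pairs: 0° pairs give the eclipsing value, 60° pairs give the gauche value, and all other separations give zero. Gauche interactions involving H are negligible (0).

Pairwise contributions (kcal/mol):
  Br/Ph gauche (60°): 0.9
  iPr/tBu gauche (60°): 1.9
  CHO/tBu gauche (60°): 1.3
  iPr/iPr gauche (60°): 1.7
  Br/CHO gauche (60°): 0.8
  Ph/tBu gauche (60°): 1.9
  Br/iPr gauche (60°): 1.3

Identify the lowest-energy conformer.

A (staggered): Ph(0°)/tBu(60°) gauche 1.9; CHO(120°)/Br(180°) gauche 0.8; CHO(120°)/tBu(60°) gauche 1.3; iPr(240°)/Br(180°) gauche 1.3 → 5.3 kcal/mol.
B (staggered): Ph(0°)/Br(60°) gauche 0.9; Ph(0°)/tBu(300°) gauche 1.9; CHO(120°)/Br(60°) gauche 0.8; iPr(240°)/tBu(300°) gauche 1.9 → 5.5 kcal/mol.
A has the lowest total (5.3 kcal/mol).

A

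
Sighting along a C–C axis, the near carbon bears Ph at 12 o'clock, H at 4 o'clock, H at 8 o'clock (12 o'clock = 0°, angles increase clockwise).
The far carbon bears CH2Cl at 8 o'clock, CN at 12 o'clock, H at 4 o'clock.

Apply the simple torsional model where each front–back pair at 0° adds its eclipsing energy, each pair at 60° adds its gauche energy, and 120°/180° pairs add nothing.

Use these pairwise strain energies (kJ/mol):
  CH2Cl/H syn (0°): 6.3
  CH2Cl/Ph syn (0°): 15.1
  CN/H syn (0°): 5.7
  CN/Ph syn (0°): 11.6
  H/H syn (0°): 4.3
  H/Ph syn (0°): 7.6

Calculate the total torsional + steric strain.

This conformer (eclipsed): Ph–CN eclipsed, H–H eclipsed, H–CH2Cl eclipsed; 11.6 + 4.3 + 6.3 = 22.2 kJ/mol.

22.2 kJ/mol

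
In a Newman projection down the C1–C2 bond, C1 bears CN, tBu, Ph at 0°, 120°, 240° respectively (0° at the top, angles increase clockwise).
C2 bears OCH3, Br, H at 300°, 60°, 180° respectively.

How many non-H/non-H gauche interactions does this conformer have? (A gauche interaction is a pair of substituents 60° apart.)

4

Non-H gauche pairs: CN(0°)/OCH3(300°); CN(0°)/Br(60°); tBu(120°)/Br(60°); Ph(240°)/OCH3(300°) — 4 interactions.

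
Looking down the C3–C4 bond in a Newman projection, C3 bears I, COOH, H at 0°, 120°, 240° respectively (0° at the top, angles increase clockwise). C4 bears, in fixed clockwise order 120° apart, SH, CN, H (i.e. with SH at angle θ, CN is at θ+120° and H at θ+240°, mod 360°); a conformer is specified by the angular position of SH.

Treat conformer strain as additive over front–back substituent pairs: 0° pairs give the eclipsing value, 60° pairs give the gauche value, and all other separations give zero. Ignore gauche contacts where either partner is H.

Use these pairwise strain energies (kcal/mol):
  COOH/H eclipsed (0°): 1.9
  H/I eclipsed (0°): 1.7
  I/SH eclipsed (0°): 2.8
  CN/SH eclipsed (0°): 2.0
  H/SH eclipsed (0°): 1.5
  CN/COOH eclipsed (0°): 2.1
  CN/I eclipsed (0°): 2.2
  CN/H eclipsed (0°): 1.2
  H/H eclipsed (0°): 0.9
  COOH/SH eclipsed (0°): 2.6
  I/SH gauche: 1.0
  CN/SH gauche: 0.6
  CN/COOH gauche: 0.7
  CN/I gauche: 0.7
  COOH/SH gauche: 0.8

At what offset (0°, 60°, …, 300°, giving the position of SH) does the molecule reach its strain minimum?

SH at 0° is eclipsed. I at 0° is eclipsed with SH at 0° (2.8); COOH at 120° is eclipsed with CN at 120° (2.1); H at 240° is eclipsed with H at 240° (0.9). Total 5.8 kcal/mol.
SH at 60° is staggered. I at 0° is gauche with SH at 60° (1.0); COOH at 120° is gauche with SH at 60° (0.8); COOH at 120° is gauche with CN at 180° (0.7). Total 2.5 kcal/mol.
SH at 120° is eclipsed. I at 0° is eclipsed with H at 0° (1.7); COOH at 120° is eclipsed with SH at 120° (2.6); H at 240° is eclipsed with CN at 240° (1.2). Total 5.5 kcal/mol.
SH at 180° is staggered. I at 0° is gauche with CN at 300° (0.7); COOH at 120° is gauche with SH at 180° (0.8). Total 1.5 kcal/mol.
SH at 240° is eclipsed. I at 0° is eclipsed with CN at 0° (2.2); COOH at 120° is eclipsed with H at 120° (1.9); H at 240° is eclipsed with SH at 240° (1.5). Total 5.6 kcal/mol.
SH at 300° is staggered. I at 0° is gauche with SH at 300° (1.0); I at 0° is gauche with CN at 60° (0.7); COOH at 120° is gauche with CN at 60° (0.7). Total 2.4 kcal/mol.
The minimum (1.5 kcal/mol) occurs with SH at 180°.

180°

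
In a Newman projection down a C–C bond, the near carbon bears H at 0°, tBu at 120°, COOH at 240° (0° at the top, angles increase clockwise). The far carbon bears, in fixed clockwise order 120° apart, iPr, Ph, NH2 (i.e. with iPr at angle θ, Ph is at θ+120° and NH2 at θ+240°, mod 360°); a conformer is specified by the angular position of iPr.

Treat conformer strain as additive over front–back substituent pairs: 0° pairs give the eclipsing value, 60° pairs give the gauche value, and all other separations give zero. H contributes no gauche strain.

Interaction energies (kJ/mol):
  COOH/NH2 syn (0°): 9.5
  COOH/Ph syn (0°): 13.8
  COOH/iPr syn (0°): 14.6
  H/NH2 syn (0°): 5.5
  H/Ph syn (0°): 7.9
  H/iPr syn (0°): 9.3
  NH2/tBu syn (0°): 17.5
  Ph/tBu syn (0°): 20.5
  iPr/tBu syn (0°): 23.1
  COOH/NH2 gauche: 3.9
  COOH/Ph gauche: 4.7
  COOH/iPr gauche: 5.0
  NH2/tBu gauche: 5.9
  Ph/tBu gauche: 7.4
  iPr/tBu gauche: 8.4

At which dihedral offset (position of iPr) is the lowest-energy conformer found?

iPr at 0° (eclipsed): H(0°)/iPr(0°) eclipsed 9.3; tBu(120°)/Ph(120°) eclipsed 20.5; COOH(240°)/NH2(240°) eclipsed 9.5 → 39.3 kJ/mol.
iPr at 60° (staggered): tBu(120°)/iPr(60°) gauche 8.4; tBu(120°)/Ph(180°) gauche 7.4; COOH(240°)/Ph(180°) gauche 4.7; COOH(240°)/NH2(300°) gauche 3.9 → 24.4 kJ/mol.
iPr at 120° (eclipsed): H(0°)/NH2(0°) eclipsed 5.5; tBu(120°)/iPr(120°) eclipsed 23.1; COOH(240°)/Ph(240°) eclipsed 13.8 → 42.4 kJ/mol.
iPr at 180° (staggered): tBu(120°)/iPr(180°) gauche 8.4; tBu(120°)/NH2(60°) gauche 5.9; COOH(240°)/iPr(180°) gauche 5.0; COOH(240°)/Ph(300°) gauche 4.7 → 24.0 kJ/mol.
iPr at 240° (eclipsed): H(0°)/Ph(0°) eclipsed 7.9; tBu(120°)/NH2(120°) eclipsed 17.5; COOH(240°)/iPr(240°) eclipsed 14.6 → 40.0 kJ/mol.
iPr at 300° (staggered): tBu(120°)/Ph(60°) gauche 7.4; tBu(120°)/NH2(180°) gauche 5.9; COOH(240°)/iPr(300°) gauche 5.0; COOH(240°)/NH2(180°) gauche 3.9 → 22.2 kJ/mol.
The minimum (22.2 kJ/mol) occurs with iPr at 300°.

300°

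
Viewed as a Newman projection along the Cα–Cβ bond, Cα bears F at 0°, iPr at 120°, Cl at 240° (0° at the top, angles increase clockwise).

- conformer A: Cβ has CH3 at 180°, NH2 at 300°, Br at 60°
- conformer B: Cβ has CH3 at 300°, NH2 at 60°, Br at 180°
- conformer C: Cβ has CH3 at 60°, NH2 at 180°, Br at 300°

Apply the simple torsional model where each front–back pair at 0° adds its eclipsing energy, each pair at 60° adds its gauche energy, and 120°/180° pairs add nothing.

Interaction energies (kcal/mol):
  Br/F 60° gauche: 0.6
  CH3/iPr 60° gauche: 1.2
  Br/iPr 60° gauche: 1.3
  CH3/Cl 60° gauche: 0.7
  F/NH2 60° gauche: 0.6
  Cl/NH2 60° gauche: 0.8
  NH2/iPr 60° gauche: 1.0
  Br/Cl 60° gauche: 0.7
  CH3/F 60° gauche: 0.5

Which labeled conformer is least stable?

A (staggered): F(0°)/NH2(300°) gauche 0.6; F(0°)/Br(60°) gauche 0.6; iPr(120°)/CH3(180°) gauche 1.2; iPr(120°)/Br(60°) gauche 1.3; Cl(240°)/CH3(180°) gauche 0.7; Cl(240°)/NH2(300°) gauche 0.8 → 5.2 kcal/mol.
B (staggered): F(0°)/CH3(300°) gauche 0.5; F(0°)/NH2(60°) gauche 0.6; iPr(120°)/NH2(60°) gauche 1.0; iPr(120°)/Br(180°) gauche 1.3; Cl(240°)/CH3(300°) gauche 0.7; Cl(240°)/Br(180°) gauche 0.7 → 4.8 kcal/mol.
C (staggered): F(0°)/CH3(60°) gauche 0.5; F(0°)/Br(300°) gauche 0.6; iPr(120°)/CH3(60°) gauche 1.2; iPr(120°)/NH2(180°) gauche 1.0; Cl(240°)/NH2(180°) gauche 0.8; Cl(240°)/Br(300°) gauche 0.7 → 4.8 kcal/mol.
A has the highest total (5.2 kcal/mol).

A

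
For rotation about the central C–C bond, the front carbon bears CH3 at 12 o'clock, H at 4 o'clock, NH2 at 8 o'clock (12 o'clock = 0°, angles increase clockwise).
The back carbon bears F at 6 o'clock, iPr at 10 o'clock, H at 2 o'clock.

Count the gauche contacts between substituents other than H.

3

Non-H gauche pairs: CH3(0°)/iPr(300°); NH2(240°)/F(180°); NH2(240°)/iPr(300°) — 3 interactions.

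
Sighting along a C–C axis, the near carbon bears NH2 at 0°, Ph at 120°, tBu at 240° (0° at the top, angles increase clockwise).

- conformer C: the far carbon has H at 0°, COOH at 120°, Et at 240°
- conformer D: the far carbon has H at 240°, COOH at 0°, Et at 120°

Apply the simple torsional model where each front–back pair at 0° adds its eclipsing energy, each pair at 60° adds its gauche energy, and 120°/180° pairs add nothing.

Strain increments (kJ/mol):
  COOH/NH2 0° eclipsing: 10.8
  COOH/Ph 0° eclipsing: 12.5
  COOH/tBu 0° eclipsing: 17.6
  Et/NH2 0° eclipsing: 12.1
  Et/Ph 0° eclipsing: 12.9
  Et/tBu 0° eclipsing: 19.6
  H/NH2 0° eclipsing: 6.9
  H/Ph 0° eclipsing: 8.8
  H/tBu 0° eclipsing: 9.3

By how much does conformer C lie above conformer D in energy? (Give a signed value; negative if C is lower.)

C (eclipsed): NH2(0°)/H(0°) eclipsed 6.9; Ph(120°)/COOH(120°) eclipsed 12.5; tBu(240°)/Et(240°) eclipsed 19.6 → 39.0 kJ/mol.
D (eclipsed): NH2(0°)/COOH(0°) eclipsed 10.8; Ph(120°)/Et(120°) eclipsed 12.9; tBu(240°)/H(240°) eclipsed 9.3 → 33.0 kJ/mol.
E(C) − E(D) = 39.0 − 33.0 = +6.0 kJ/mol.

+6.0 kJ/mol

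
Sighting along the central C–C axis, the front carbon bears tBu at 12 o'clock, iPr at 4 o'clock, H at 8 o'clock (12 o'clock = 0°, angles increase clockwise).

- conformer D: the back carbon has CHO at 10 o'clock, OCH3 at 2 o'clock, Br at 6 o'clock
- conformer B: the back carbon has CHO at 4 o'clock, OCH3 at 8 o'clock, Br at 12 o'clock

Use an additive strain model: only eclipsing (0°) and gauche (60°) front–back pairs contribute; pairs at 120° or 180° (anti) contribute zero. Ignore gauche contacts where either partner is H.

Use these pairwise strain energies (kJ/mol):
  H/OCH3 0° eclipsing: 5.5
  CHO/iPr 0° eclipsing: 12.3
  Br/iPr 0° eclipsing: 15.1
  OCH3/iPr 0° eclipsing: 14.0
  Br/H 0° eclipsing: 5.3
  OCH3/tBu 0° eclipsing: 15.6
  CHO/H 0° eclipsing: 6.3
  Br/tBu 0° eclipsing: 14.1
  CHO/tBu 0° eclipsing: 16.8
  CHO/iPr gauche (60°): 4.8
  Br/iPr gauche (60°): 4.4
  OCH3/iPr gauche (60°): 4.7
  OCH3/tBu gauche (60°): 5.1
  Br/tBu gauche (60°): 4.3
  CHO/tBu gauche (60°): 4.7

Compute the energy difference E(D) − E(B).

-13.0 kJ/mol

D (staggered): tBu(0°)/CHO(300°) gauche 4.7; tBu(0°)/OCH3(60°) gauche 5.1; iPr(120°)/OCH3(60°) gauche 4.7; iPr(120°)/Br(180°) gauche 4.4 → 18.9 kJ/mol.
B (eclipsed): tBu(0°)/Br(0°) eclipsed 14.1; iPr(120°)/CHO(120°) eclipsed 12.3; H(240°)/OCH3(240°) eclipsed 5.5 → 31.9 kJ/mol.
E(D) − E(B) = 18.9 − 31.9 = -13.0 kJ/mol.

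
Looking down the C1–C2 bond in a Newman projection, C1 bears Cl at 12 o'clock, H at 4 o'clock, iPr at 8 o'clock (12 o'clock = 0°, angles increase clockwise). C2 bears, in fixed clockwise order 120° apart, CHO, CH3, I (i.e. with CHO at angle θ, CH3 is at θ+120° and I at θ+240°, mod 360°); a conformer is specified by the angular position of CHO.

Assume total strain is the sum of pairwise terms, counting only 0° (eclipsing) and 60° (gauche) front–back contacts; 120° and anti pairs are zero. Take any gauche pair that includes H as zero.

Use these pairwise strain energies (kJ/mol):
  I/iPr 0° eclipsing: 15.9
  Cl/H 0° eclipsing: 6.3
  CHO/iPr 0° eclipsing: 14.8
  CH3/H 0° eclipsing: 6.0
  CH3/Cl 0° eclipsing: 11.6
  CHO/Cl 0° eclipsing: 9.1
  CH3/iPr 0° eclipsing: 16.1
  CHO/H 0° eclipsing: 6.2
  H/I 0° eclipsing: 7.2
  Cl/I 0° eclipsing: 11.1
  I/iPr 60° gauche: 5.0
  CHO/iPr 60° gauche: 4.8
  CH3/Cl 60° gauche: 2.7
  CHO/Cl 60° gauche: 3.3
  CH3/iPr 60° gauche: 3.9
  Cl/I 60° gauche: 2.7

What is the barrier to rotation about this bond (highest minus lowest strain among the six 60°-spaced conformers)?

19.5 kJ/mol

CHO at 0° is eclipsed. Cl at 0° is eclipsed with CHO at 0° (9.1); H at 120° is eclipsed with CH3 at 120° (6.0); iPr at 240° is eclipsed with I at 240° (15.9). Total 31.0 kJ/mol.
CHO at 60° is staggered. Cl at 0° is gauche with CHO at 60° (3.3); Cl at 0° is gauche with I at 300° (2.7); iPr at 240° is gauche with CH3 at 180° (3.9); iPr at 240° is gauche with I at 300° (5.0). Total 14.9 kJ/mol.
CHO at 120° is eclipsed. Cl at 0° is eclipsed with I at 0° (11.1); H at 120° is eclipsed with CHO at 120° (6.2); iPr at 240° is eclipsed with CH3 at 240° (16.1). Total 33.4 kJ/mol.
CHO at 180° is staggered. Cl at 0° is gauche with CH3 at 300° (2.7); Cl at 0° is gauche with I at 60° (2.7); iPr at 240° is gauche with CHO at 180° (4.8); iPr at 240° is gauche with CH3 at 300° (3.9). Total 14.1 kJ/mol.
CHO at 240° is eclipsed. Cl at 0° is eclipsed with CH3 at 0° (11.6); H at 120° is eclipsed with I at 120° (7.2); iPr at 240° is eclipsed with CHO at 240° (14.8). Total 33.6 kJ/mol.
CHO at 300° is staggered. Cl at 0° is gauche with CHO at 300° (3.3); Cl at 0° is gauche with CH3 at 60° (2.7); iPr at 240° is gauche with CHO at 300° (4.8); iPr at 240° is gauche with I at 180° (5.0). Total 15.8 kJ/mol.
Max at 240° (33.6 kJ/mol), min at 180° (14.1 kJ/mol); barrier = 19.5 kJ/mol.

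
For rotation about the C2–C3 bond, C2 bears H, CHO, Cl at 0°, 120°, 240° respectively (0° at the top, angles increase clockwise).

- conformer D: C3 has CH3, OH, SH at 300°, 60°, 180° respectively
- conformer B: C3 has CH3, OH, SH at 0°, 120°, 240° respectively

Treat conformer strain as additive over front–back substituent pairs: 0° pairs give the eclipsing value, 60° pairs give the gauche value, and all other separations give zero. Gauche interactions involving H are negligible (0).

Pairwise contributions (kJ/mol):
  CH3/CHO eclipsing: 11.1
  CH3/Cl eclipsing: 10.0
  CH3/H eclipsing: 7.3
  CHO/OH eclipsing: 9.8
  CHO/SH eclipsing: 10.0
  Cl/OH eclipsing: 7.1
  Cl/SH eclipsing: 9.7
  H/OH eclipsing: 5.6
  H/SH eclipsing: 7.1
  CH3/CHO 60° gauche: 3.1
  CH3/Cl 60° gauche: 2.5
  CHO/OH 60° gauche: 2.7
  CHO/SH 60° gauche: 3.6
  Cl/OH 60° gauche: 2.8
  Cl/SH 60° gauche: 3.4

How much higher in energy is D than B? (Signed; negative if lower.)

-14.6 kJ/mol

D (staggered): CHO(120°)/OH(60°) gauche 2.7; CHO(120°)/SH(180°) gauche 3.6; Cl(240°)/CH3(300°) gauche 2.5; Cl(240°)/SH(180°) gauche 3.4 → 12.2 kJ/mol.
B (eclipsed): H(0°)/CH3(0°) eclipsed 7.3; CHO(120°)/OH(120°) eclipsed 9.8; Cl(240°)/SH(240°) eclipsed 9.7 → 26.8 kJ/mol.
E(D) − E(B) = 12.2 − 26.8 = -14.6 kJ/mol.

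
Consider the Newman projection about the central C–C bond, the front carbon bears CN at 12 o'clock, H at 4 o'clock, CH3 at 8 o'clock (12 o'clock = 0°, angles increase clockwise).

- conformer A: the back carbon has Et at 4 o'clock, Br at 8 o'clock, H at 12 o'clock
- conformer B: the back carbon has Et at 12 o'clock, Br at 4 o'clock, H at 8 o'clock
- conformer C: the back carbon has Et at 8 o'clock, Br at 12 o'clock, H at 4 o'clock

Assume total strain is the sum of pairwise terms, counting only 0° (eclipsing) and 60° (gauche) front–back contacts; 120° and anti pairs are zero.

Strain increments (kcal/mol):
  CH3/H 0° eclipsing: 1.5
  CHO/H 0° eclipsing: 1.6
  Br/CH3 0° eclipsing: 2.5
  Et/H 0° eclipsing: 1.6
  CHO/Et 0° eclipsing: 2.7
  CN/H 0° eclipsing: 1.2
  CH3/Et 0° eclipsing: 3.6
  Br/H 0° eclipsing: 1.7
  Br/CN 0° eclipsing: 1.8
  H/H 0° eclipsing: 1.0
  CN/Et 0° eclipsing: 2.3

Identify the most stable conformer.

A (eclipsed): CN(0°)/H(0°) eclipsed 1.2; H(120°)/Et(120°) eclipsed 1.6; CH3(240°)/Br(240°) eclipsed 2.5 → 5.3 kcal/mol.
B (eclipsed): CN(0°)/Et(0°) eclipsed 2.3; H(120°)/Br(120°) eclipsed 1.7; CH3(240°)/H(240°) eclipsed 1.5 → 5.5 kcal/mol.
C (eclipsed): CN(0°)/Br(0°) eclipsed 1.8; H(120°)/H(120°) eclipsed 1.0; CH3(240°)/Et(240°) eclipsed 3.6 → 6.4 kcal/mol.
A has the lowest total (5.3 kcal/mol).

A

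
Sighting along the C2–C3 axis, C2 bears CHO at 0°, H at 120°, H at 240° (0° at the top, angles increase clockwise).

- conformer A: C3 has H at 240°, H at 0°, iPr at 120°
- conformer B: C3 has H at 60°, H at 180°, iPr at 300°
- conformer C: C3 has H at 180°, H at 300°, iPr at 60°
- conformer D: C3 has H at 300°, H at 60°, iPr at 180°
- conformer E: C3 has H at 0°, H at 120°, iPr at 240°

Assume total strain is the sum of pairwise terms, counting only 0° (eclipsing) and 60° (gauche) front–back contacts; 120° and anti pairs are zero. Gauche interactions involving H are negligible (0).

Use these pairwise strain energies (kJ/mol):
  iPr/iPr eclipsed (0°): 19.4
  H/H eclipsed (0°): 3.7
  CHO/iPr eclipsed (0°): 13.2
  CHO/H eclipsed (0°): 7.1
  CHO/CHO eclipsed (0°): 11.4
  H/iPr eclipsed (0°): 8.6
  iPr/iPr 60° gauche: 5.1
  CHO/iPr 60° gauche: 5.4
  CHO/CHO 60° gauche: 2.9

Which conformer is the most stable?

D

A (eclipsed): CHO(0°)/H(0°) eclipsed 7.1; H(120°)/iPr(120°) eclipsed 8.6; H(240°)/H(240°) eclipsed 3.7 → 19.4 kJ/mol.
B (staggered): CHO(0°)/iPr(300°) gauche 5.4 → 5.4 kJ/mol.
C (staggered): CHO(0°)/iPr(60°) gauche 5.4 → 5.4 kJ/mol.
D (staggered): no non-H gauche contacts → 0.0 kJ/mol.
E (eclipsed): CHO(0°)/H(0°) eclipsed 7.1; H(120°)/H(120°) eclipsed 3.7; H(240°)/iPr(240°) eclipsed 8.6 → 19.4 kJ/mol.
D has the lowest total (0.0 kJ/mol).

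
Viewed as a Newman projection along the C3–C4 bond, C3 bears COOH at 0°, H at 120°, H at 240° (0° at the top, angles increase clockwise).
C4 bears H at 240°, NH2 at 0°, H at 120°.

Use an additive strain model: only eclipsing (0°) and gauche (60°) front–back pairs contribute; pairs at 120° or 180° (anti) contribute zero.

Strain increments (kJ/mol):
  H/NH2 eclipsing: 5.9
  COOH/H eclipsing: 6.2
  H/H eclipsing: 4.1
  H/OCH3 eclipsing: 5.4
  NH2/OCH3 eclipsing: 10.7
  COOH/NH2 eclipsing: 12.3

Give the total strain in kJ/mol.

This conformer (eclipsed): COOH(0°)/NH2(0°) eclipsed 12.3; H(120°)/H(120°) eclipsed 4.1; H(240°)/H(240°) eclipsed 4.1 → 20.5 kJ/mol.

20.5 kJ/mol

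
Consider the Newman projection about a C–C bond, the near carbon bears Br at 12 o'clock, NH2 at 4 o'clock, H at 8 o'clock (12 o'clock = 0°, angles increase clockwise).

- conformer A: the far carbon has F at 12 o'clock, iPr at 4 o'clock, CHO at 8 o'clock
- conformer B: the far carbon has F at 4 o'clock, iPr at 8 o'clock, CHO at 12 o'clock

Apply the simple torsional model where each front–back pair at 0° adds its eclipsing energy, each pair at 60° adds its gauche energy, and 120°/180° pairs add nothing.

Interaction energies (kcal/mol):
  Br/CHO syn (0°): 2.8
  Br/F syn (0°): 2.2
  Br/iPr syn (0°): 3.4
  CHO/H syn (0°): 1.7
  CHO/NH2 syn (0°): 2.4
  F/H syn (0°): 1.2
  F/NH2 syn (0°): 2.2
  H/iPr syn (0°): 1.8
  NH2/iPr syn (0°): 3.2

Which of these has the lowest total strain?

B

A (eclipsed): Br–F eclipsed, NH2–iPr eclipsed, H–CHO eclipsed; 2.2 + 3.2 + 1.7 = 7.1 kcal/mol.
B (eclipsed): Br–CHO eclipsed, NH2–F eclipsed, H–iPr eclipsed; 2.8 + 2.2 + 1.8 = 6.8 kcal/mol.
B has the lowest total (6.8 kcal/mol).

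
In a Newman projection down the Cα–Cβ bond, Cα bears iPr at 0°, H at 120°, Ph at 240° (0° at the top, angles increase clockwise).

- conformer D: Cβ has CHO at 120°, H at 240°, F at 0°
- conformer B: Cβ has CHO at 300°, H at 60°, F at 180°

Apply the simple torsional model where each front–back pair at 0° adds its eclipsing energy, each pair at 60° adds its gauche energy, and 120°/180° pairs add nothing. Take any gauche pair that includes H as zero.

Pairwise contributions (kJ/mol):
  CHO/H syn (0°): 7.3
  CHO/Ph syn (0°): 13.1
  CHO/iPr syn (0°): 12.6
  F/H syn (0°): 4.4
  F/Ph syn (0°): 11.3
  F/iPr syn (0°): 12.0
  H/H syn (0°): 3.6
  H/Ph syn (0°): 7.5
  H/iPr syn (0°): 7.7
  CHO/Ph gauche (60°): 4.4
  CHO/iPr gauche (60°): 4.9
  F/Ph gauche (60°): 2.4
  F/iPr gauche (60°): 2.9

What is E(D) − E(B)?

+15.1 kJ/mol

D (eclipsed): iPr(0°)/F(0°) eclipsed 12.0; H(120°)/CHO(120°) eclipsed 7.3; Ph(240°)/H(240°) eclipsed 7.5 → 26.8 kJ/mol.
B (staggered): iPr(0°)/CHO(300°) gauche 4.9; Ph(240°)/CHO(300°) gauche 4.4; Ph(240°)/F(180°) gauche 2.4 → 11.7 kJ/mol.
E(D) − E(B) = 26.8 − 11.7 = +15.1 kJ/mol.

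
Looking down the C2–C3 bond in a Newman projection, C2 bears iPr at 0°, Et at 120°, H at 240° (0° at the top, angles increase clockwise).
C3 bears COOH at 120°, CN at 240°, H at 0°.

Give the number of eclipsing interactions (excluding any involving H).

Non-H eclipsing pairs: Et(120°)/COOH(120°) — 1 interaction.

1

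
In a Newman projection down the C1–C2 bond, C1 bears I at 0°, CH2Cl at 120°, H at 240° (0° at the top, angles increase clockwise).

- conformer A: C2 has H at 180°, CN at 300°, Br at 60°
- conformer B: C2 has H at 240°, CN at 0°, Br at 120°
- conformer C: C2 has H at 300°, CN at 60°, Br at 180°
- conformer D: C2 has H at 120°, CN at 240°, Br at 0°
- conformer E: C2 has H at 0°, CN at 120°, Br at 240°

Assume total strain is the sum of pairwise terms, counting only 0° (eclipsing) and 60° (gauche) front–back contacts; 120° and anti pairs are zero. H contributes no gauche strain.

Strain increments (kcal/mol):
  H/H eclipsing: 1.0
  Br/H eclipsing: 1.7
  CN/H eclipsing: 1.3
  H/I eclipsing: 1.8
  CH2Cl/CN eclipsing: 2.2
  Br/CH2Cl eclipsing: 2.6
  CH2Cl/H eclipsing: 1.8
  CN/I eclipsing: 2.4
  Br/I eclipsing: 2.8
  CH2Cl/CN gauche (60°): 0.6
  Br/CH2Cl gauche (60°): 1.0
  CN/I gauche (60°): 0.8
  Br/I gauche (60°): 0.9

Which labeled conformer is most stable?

A (staggered): I(0°)/CN(300°) gauche 0.8; I(0°)/Br(60°) gauche 0.9; CH2Cl(120°)/Br(60°) gauche 1.0 → 2.7 kcal/mol.
B (eclipsed): I(0°)/CN(0°) eclipsed 2.4; CH2Cl(120°)/Br(120°) eclipsed 2.6; H(240°)/H(240°) eclipsed 1.0 → 6.0 kcal/mol.
C (staggered): I(0°)/CN(60°) gauche 0.8; CH2Cl(120°)/CN(60°) gauche 0.6; CH2Cl(120°)/Br(180°) gauche 1.0 → 2.4 kcal/mol.
D (eclipsed): I(0°)/Br(0°) eclipsed 2.8; CH2Cl(120°)/H(120°) eclipsed 1.8; H(240°)/CN(240°) eclipsed 1.3 → 5.9 kcal/mol.
E (eclipsed): I(0°)/H(0°) eclipsed 1.8; CH2Cl(120°)/CN(120°) eclipsed 2.2; H(240°)/Br(240°) eclipsed 1.7 → 5.7 kcal/mol.
C has the lowest total (2.4 kcal/mol).

C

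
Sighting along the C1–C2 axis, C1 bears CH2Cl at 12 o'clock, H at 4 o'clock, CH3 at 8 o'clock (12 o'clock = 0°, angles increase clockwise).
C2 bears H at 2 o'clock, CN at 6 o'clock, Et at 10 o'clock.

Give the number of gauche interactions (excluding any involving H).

3

Non-H gauche pairs: CH2Cl(0°)/Et(300°); CH3(240°)/CN(180°); CH3(240°)/Et(300°) — 3 interactions.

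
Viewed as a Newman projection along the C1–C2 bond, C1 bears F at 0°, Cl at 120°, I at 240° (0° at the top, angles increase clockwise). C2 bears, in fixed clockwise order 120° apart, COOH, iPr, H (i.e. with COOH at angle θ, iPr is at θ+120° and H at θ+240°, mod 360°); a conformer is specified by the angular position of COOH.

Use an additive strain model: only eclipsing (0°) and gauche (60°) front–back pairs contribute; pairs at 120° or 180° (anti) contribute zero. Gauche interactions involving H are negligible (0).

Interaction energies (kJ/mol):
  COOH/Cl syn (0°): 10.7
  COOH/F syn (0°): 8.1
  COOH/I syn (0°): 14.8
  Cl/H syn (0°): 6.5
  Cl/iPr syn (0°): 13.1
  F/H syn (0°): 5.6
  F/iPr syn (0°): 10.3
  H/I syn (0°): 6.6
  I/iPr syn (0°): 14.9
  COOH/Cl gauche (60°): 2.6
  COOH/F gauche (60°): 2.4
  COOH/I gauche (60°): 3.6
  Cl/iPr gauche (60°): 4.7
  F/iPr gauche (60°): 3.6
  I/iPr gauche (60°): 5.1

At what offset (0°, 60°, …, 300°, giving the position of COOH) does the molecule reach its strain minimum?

COOH at 0° (eclipsed): F(0°)/COOH(0°) eclipsed 8.1; Cl(120°)/iPr(120°) eclipsed 13.1; I(240°)/H(240°) eclipsed 6.6 → 27.8 kJ/mol.
COOH at 60° (staggered): F(0°)/COOH(60°) gauche 2.4; Cl(120°)/COOH(60°) gauche 2.6; Cl(120°)/iPr(180°) gauche 4.7; I(240°)/iPr(180°) gauche 5.1 → 14.8 kJ/mol.
COOH at 120° (eclipsed): F(0°)/H(0°) eclipsed 5.6; Cl(120°)/COOH(120°) eclipsed 10.7; I(240°)/iPr(240°) eclipsed 14.9 → 31.2 kJ/mol.
COOH at 180° (staggered): F(0°)/iPr(300°) gauche 3.6; Cl(120°)/COOH(180°) gauche 2.6; I(240°)/COOH(180°) gauche 3.6; I(240°)/iPr(300°) gauche 5.1 → 14.9 kJ/mol.
COOH at 240° (eclipsed): F(0°)/iPr(0°) eclipsed 10.3; Cl(120°)/H(120°) eclipsed 6.5; I(240°)/COOH(240°) eclipsed 14.8 → 31.6 kJ/mol.
COOH at 300° (staggered): F(0°)/COOH(300°) gauche 2.4; F(0°)/iPr(60°) gauche 3.6; Cl(120°)/iPr(60°) gauche 4.7; I(240°)/COOH(300°) gauche 3.6 → 14.3 kJ/mol.
The minimum (14.3 kJ/mol) occurs with COOH at 300°.

300°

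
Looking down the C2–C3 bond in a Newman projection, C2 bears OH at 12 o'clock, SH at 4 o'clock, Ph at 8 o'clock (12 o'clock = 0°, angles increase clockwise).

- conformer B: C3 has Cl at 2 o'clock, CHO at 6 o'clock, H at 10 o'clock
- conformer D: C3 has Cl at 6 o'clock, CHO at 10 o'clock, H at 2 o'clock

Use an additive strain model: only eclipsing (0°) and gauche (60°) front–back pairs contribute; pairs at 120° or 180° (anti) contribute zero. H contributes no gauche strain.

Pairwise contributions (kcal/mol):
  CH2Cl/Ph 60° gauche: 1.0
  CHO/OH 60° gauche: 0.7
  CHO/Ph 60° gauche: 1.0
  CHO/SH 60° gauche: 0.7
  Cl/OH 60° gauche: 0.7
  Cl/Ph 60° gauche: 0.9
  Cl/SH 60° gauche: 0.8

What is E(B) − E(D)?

B is staggered. OH at 0° is gauche with Cl at 60° (0.7); SH at 120° is gauche with Cl at 60° (0.8); SH at 120° is gauche with CHO at 180° (0.7); Ph at 240° is gauche with CHO at 180° (1.0). Total 3.2 kcal/mol.
D is staggered. OH at 0° is gauche with CHO at 300° (0.7); SH at 120° is gauche with Cl at 180° (0.8); Ph at 240° is gauche with Cl at 180° (0.9); Ph at 240° is gauche with CHO at 300° (1.0). Total 3.4 kcal/mol.
E(B) − E(D) = 3.2 − 3.4 = -0.2 kcal/mol.

-0.2 kcal/mol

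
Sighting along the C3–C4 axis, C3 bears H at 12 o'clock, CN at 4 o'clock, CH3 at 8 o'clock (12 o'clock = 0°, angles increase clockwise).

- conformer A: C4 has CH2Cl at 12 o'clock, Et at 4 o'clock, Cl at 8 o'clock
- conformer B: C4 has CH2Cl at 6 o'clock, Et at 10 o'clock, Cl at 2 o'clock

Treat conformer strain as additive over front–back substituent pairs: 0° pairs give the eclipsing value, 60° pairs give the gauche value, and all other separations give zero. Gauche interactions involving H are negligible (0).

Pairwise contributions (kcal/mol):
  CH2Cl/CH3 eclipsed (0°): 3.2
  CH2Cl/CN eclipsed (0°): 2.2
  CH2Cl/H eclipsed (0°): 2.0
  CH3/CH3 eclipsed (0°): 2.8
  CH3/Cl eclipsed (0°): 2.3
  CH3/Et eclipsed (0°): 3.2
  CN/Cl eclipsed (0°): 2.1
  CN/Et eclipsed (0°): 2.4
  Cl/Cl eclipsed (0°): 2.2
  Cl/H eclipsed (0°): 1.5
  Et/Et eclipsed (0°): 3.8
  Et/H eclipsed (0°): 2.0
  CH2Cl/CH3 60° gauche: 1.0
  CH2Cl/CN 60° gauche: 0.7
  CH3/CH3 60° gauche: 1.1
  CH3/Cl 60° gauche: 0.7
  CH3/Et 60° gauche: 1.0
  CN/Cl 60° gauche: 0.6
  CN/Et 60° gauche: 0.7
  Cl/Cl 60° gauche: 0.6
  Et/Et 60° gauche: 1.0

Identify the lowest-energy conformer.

A (eclipsed): H(0°)/CH2Cl(0°) eclipsed 2.0; CN(120°)/Et(120°) eclipsed 2.4; CH3(240°)/Cl(240°) eclipsed 2.3 → 6.7 kcal/mol.
B (staggered): CN(120°)/CH2Cl(180°) gauche 0.7; CN(120°)/Cl(60°) gauche 0.6; CH3(240°)/CH2Cl(180°) gauche 1.0; CH3(240°)/Et(300°) gauche 1.0 → 3.3 kcal/mol.
B has the lowest total (3.3 kcal/mol).

B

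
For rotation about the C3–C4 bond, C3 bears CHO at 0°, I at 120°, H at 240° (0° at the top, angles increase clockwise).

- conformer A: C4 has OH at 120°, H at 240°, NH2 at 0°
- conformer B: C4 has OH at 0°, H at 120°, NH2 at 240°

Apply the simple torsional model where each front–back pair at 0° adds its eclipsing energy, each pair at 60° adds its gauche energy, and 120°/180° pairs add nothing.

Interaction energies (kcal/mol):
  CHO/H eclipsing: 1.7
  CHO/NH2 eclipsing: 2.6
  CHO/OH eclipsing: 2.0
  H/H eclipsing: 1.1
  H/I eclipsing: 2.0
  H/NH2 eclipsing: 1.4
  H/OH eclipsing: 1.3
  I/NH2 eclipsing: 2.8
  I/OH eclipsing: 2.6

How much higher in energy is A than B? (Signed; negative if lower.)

A (eclipsed): CHO(0°)/NH2(0°) eclipsed 2.6; I(120°)/OH(120°) eclipsed 2.6; H(240°)/H(240°) eclipsed 1.1 → 6.3 kcal/mol.
B (eclipsed): CHO(0°)/OH(0°) eclipsed 2.0; I(120°)/H(120°) eclipsed 2.0; H(240°)/NH2(240°) eclipsed 1.4 → 5.4 kcal/mol.
E(A) − E(B) = 6.3 − 5.4 = +0.9 kcal/mol.

+0.9 kcal/mol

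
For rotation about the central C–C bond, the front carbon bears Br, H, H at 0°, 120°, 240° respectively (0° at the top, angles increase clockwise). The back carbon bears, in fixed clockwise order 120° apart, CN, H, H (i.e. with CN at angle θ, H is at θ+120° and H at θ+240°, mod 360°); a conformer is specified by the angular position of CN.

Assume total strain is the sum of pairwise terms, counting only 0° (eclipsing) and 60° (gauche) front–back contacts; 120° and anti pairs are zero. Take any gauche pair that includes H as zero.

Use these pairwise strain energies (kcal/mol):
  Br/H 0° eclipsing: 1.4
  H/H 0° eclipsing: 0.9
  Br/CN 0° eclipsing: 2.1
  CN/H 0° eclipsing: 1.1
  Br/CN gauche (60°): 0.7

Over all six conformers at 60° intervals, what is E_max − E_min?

3.9 kcal/mol

CN at 0° (eclipsed): Br(0°)/CN(0°) eclipsed 2.1; H(120°)/H(120°) eclipsed 0.9; H(240°)/H(240°) eclipsed 0.9 → 3.9 kcal/mol.
CN at 60° (staggered): Br(0°)/CN(60°) gauche 0.7 → 0.7 kcal/mol.
CN at 120° (eclipsed): Br(0°)/H(0°) eclipsed 1.4; H(120°)/CN(120°) eclipsed 1.1; H(240°)/H(240°) eclipsed 0.9 → 3.4 kcal/mol.
CN at 180° (staggered): no non-H gauche contacts → 0.0 kcal/mol.
CN at 240° (eclipsed): Br(0°)/H(0°) eclipsed 1.4; H(120°)/H(120°) eclipsed 0.9; H(240°)/CN(240°) eclipsed 1.1 → 3.4 kcal/mol.
CN at 300° (staggered): Br(0°)/CN(300°) gauche 0.7 → 0.7 kcal/mol.
Max at 0° (3.9 kcal/mol), min at 180° (0.0 kcal/mol); barrier = 3.9 kcal/mol.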